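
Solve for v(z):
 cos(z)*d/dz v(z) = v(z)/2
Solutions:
 v(z) = C1*(sin(z) + 1)^(1/4)/(sin(z) - 1)^(1/4)


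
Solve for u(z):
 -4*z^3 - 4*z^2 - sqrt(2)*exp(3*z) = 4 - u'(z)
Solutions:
 u(z) = C1 + z^4 + 4*z^3/3 + 4*z + sqrt(2)*exp(3*z)/3


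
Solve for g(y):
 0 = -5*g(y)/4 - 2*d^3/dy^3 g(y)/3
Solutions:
 g(y) = C3*exp(-15^(1/3)*y/2) + (C1*sin(3^(5/6)*5^(1/3)*y/4) + C2*cos(3^(5/6)*5^(1/3)*y/4))*exp(15^(1/3)*y/4)


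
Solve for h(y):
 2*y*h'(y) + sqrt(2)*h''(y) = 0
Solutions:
 h(y) = C1 + C2*erf(2^(3/4)*y/2)


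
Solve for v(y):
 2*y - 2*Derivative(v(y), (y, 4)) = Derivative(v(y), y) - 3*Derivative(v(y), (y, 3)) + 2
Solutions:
 v(y) = C1 + C4*exp(-y/2) + y^2 - 2*y + (C2 + C3*y)*exp(y)


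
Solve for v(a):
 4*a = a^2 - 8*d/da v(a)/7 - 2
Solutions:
 v(a) = C1 + 7*a^3/24 - 7*a^2/4 - 7*a/4


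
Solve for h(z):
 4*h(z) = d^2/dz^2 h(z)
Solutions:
 h(z) = C1*exp(-2*z) + C2*exp(2*z)


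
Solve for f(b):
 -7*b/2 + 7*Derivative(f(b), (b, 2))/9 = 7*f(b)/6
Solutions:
 f(b) = C1*exp(-sqrt(6)*b/2) + C2*exp(sqrt(6)*b/2) - 3*b


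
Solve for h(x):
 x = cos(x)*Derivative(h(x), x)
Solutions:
 h(x) = C1 + Integral(x/cos(x), x)


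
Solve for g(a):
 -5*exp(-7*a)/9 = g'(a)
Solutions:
 g(a) = C1 + 5*exp(-7*a)/63


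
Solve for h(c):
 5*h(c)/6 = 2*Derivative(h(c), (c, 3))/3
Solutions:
 h(c) = C3*exp(10^(1/3)*c/2) + (C1*sin(10^(1/3)*sqrt(3)*c/4) + C2*cos(10^(1/3)*sqrt(3)*c/4))*exp(-10^(1/3)*c/4)


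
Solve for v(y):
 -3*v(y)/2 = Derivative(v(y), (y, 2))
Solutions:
 v(y) = C1*sin(sqrt(6)*y/2) + C2*cos(sqrt(6)*y/2)


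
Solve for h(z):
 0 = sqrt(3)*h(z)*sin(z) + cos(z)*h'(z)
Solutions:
 h(z) = C1*cos(z)^(sqrt(3))


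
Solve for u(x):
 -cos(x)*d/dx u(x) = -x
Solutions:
 u(x) = C1 + Integral(x/cos(x), x)


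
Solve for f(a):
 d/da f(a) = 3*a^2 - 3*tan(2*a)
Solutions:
 f(a) = C1 + a^3 + 3*log(cos(2*a))/2


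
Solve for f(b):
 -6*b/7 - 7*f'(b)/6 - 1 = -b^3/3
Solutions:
 f(b) = C1 + b^4/14 - 18*b^2/49 - 6*b/7


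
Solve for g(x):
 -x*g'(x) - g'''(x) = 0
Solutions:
 g(x) = C1 + Integral(C2*airyai(-x) + C3*airybi(-x), x)


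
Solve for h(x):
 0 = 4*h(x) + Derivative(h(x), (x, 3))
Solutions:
 h(x) = C3*exp(-2^(2/3)*x) + (C1*sin(2^(2/3)*sqrt(3)*x/2) + C2*cos(2^(2/3)*sqrt(3)*x/2))*exp(2^(2/3)*x/2)


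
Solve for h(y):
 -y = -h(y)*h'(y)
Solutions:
 h(y) = -sqrt(C1 + y^2)
 h(y) = sqrt(C1 + y^2)


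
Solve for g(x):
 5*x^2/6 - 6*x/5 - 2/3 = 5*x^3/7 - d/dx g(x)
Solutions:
 g(x) = C1 + 5*x^4/28 - 5*x^3/18 + 3*x^2/5 + 2*x/3


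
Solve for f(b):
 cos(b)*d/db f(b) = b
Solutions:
 f(b) = C1 + Integral(b/cos(b), b)


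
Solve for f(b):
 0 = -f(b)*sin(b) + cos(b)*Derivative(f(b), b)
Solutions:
 f(b) = C1/cos(b)


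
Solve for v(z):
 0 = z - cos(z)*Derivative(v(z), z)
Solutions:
 v(z) = C1 + Integral(z/cos(z), z)


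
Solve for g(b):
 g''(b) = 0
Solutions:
 g(b) = C1 + C2*b


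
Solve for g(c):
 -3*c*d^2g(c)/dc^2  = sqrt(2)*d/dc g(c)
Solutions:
 g(c) = C1 + C2*c^(1 - sqrt(2)/3)


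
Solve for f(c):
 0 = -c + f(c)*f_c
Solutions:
 f(c) = -sqrt(C1 + c^2)
 f(c) = sqrt(C1 + c^2)


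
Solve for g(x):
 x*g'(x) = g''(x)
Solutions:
 g(x) = C1 + C2*erfi(sqrt(2)*x/2)


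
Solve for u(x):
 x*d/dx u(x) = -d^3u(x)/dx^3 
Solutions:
 u(x) = C1 + Integral(C2*airyai(-x) + C3*airybi(-x), x)


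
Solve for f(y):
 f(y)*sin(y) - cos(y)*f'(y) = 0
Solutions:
 f(y) = C1/cos(y)


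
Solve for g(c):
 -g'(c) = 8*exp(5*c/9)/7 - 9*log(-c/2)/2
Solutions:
 g(c) = C1 + 9*c*log(-c)/2 + 9*c*(-1 - log(2))/2 - 72*exp(5*c/9)/35


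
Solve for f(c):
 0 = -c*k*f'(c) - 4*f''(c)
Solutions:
 f(c) = Piecewise((-sqrt(2)*sqrt(pi)*C1*erf(sqrt(2)*c*sqrt(k)/4)/sqrt(k) - C2, (k > 0) | (k < 0)), (-C1*c - C2, True))


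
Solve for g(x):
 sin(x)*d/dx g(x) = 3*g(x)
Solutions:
 g(x) = C1*(cos(x) - 1)^(3/2)/(cos(x) + 1)^(3/2)


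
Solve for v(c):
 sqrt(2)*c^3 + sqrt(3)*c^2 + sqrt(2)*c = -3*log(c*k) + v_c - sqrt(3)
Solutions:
 v(c) = C1 + sqrt(2)*c^4/4 + sqrt(3)*c^3/3 + sqrt(2)*c^2/2 + 3*c*log(c*k) + c*(-3 + sqrt(3))


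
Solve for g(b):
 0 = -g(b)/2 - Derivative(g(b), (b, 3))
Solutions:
 g(b) = C3*exp(-2^(2/3)*b/2) + (C1*sin(2^(2/3)*sqrt(3)*b/4) + C2*cos(2^(2/3)*sqrt(3)*b/4))*exp(2^(2/3)*b/4)


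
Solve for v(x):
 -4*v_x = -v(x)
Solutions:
 v(x) = C1*exp(x/4)


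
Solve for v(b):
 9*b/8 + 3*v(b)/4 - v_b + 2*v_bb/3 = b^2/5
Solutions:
 v(b) = 4*b^2/15 - 71*b/90 + (C1*sin(3*b/4) + C2*cos(3*b/4))*exp(3*b/4) - 206/135


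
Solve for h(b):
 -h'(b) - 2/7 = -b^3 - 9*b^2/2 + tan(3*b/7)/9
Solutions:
 h(b) = C1 + b^4/4 + 3*b^3/2 - 2*b/7 + 7*log(cos(3*b/7))/27


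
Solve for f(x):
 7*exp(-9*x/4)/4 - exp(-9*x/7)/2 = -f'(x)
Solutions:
 f(x) = C1 + 7*exp(-9*x/4)/9 - 7*exp(-9*x/7)/18


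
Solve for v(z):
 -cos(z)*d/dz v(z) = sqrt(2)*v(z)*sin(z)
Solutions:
 v(z) = C1*cos(z)^(sqrt(2))


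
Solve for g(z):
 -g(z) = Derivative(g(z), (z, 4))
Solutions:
 g(z) = (C1*sin(sqrt(2)*z/2) + C2*cos(sqrt(2)*z/2))*exp(-sqrt(2)*z/2) + (C3*sin(sqrt(2)*z/2) + C4*cos(sqrt(2)*z/2))*exp(sqrt(2)*z/2)


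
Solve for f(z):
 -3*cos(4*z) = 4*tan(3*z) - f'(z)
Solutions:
 f(z) = C1 - 4*log(cos(3*z))/3 + 3*sin(4*z)/4


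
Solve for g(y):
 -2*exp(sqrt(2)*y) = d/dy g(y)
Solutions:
 g(y) = C1 - sqrt(2)*exp(sqrt(2)*y)


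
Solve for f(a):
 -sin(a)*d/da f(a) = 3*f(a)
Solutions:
 f(a) = C1*(cos(a) + 1)^(3/2)/(cos(a) - 1)^(3/2)


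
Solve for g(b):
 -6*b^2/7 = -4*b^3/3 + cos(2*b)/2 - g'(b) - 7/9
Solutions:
 g(b) = C1 - b^4/3 + 2*b^3/7 - 7*b/9 + sin(2*b)/4


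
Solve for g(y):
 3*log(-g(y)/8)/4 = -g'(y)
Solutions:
 4*Integral(1/(log(-_y) - 3*log(2)), (_y, g(y)))/3 = C1 - y


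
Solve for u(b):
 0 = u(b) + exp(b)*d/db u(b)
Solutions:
 u(b) = C1*exp(exp(-b))


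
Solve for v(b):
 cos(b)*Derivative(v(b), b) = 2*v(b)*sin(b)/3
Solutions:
 v(b) = C1/cos(b)^(2/3)


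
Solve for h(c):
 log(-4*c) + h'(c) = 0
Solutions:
 h(c) = C1 - c*log(-c) + c*(1 - 2*log(2))


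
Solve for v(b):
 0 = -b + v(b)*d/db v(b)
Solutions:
 v(b) = -sqrt(C1 + b^2)
 v(b) = sqrt(C1 + b^2)


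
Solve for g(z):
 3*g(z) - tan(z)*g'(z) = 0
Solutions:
 g(z) = C1*sin(z)^3


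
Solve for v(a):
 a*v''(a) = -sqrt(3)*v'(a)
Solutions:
 v(a) = C1 + C2*a^(1 - sqrt(3))


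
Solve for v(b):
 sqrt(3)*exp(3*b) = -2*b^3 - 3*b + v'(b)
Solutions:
 v(b) = C1 + b^4/2 + 3*b^2/2 + sqrt(3)*exp(3*b)/3


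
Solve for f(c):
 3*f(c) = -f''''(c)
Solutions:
 f(c) = (C1*sin(sqrt(2)*3^(1/4)*c/2) + C2*cos(sqrt(2)*3^(1/4)*c/2))*exp(-sqrt(2)*3^(1/4)*c/2) + (C3*sin(sqrt(2)*3^(1/4)*c/2) + C4*cos(sqrt(2)*3^(1/4)*c/2))*exp(sqrt(2)*3^(1/4)*c/2)


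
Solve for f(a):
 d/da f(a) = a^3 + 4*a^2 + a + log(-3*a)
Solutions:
 f(a) = C1 + a^4/4 + 4*a^3/3 + a^2/2 + a*log(-a) + a*(-1 + log(3))


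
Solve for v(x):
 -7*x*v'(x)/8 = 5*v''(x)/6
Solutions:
 v(x) = C1 + C2*erf(sqrt(210)*x/20)


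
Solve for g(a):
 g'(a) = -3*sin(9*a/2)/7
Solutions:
 g(a) = C1 + 2*cos(9*a/2)/21


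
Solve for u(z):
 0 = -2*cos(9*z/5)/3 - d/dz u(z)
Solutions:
 u(z) = C1 - 10*sin(9*z/5)/27


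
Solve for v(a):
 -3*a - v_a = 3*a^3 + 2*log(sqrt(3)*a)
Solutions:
 v(a) = C1 - 3*a^4/4 - 3*a^2/2 - 2*a*log(a) - a*log(3) + 2*a


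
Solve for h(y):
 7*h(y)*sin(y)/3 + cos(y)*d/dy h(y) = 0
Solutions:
 h(y) = C1*cos(y)^(7/3)


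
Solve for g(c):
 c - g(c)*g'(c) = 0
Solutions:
 g(c) = -sqrt(C1 + c^2)
 g(c) = sqrt(C1 + c^2)


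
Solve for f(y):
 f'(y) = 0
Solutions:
 f(y) = C1


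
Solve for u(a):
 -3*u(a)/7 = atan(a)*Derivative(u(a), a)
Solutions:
 u(a) = C1*exp(-3*Integral(1/atan(a), a)/7)


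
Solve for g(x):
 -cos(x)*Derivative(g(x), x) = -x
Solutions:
 g(x) = C1 + Integral(x/cos(x), x)


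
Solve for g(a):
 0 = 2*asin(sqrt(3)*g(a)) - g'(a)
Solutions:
 Integral(1/asin(sqrt(3)*_y), (_y, g(a))) = C1 + 2*a


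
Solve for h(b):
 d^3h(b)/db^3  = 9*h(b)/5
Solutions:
 h(b) = C3*exp(15^(2/3)*b/5) + (C1*sin(3*3^(1/6)*5^(2/3)*b/10) + C2*cos(3*3^(1/6)*5^(2/3)*b/10))*exp(-15^(2/3)*b/10)


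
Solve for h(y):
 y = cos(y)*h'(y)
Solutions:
 h(y) = C1 + Integral(y/cos(y), y)


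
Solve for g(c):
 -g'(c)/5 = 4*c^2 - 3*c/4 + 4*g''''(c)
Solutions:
 g(c) = C1 + C4*exp(-50^(1/3)*c/10) - 20*c^3/3 + 15*c^2/8 + (C2*sin(sqrt(3)*50^(1/3)*c/20) + C3*cos(sqrt(3)*50^(1/3)*c/20))*exp(50^(1/3)*c/20)


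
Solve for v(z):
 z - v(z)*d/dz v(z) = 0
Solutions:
 v(z) = -sqrt(C1 + z^2)
 v(z) = sqrt(C1 + z^2)


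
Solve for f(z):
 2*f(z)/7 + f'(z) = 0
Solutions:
 f(z) = C1*exp(-2*z/7)


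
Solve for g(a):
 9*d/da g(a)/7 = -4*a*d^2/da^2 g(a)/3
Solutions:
 g(a) = C1 + C2*a^(1/28)


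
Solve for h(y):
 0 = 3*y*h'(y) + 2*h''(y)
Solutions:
 h(y) = C1 + C2*erf(sqrt(3)*y/2)


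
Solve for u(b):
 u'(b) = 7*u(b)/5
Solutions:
 u(b) = C1*exp(7*b/5)


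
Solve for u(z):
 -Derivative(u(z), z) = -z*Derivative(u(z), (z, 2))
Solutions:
 u(z) = C1 + C2*z^2


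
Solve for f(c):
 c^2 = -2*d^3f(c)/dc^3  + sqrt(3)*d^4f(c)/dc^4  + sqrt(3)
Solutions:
 f(c) = C1 + C2*c + C3*c^2 + C4*exp(2*sqrt(3)*c/3) - c^5/120 - sqrt(3)*c^4/48 + c^3*(-3 + 2*sqrt(3))/24


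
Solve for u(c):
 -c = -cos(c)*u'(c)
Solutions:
 u(c) = C1 + Integral(c/cos(c), c)


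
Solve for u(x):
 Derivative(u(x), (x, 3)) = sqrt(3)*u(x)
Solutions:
 u(x) = C3*exp(3^(1/6)*x) + (C1*sin(3^(2/3)*x/2) + C2*cos(3^(2/3)*x/2))*exp(-3^(1/6)*x/2)


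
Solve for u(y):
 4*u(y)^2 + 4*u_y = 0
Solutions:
 u(y) = 1/(C1 + y)


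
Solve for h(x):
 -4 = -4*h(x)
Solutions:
 h(x) = 1


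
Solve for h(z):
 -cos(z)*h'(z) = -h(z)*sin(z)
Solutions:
 h(z) = C1/cos(z)


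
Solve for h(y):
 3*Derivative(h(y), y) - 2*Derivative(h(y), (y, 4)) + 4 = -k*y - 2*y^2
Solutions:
 h(y) = C1 + C4*exp(2^(2/3)*3^(1/3)*y/2) - k*y^2/6 - 2*y^3/9 - 4*y/3 + (C2*sin(2^(2/3)*3^(5/6)*y/4) + C3*cos(2^(2/3)*3^(5/6)*y/4))*exp(-2^(2/3)*3^(1/3)*y/4)


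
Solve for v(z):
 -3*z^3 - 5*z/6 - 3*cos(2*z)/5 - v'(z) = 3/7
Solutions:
 v(z) = C1 - 3*z^4/4 - 5*z^2/12 - 3*z/7 - 3*sin(z)*cos(z)/5


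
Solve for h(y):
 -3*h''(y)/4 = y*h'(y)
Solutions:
 h(y) = C1 + C2*erf(sqrt(6)*y/3)


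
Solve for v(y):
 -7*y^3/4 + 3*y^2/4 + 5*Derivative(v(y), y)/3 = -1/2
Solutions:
 v(y) = C1 + 21*y^4/80 - 3*y^3/20 - 3*y/10


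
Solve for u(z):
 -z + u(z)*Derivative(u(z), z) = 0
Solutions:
 u(z) = -sqrt(C1 + z^2)
 u(z) = sqrt(C1 + z^2)


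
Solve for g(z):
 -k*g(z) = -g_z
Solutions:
 g(z) = C1*exp(k*z)


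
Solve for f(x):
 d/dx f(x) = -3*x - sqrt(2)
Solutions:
 f(x) = C1 - 3*x^2/2 - sqrt(2)*x


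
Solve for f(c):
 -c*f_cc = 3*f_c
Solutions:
 f(c) = C1 + C2/c^2


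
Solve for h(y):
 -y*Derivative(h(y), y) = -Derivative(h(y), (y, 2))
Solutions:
 h(y) = C1 + C2*erfi(sqrt(2)*y/2)


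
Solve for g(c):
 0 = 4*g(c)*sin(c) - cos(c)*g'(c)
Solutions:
 g(c) = C1/cos(c)^4


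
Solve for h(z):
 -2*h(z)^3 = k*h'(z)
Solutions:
 h(z) = -sqrt(2)*sqrt(-k/(C1*k - 2*z))/2
 h(z) = sqrt(2)*sqrt(-k/(C1*k - 2*z))/2


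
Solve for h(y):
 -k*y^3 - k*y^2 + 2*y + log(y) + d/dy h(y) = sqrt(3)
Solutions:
 h(y) = C1 + k*y^4/4 + k*y^3/3 - y^2 - y*log(y) + y + sqrt(3)*y


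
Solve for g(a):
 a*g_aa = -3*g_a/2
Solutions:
 g(a) = C1 + C2/sqrt(a)


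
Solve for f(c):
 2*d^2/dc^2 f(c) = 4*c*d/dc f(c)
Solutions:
 f(c) = C1 + C2*erfi(c)


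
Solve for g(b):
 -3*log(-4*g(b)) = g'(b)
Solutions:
 Integral(1/(log(-_y) + 2*log(2)), (_y, g(b)))/3 = C1 - b


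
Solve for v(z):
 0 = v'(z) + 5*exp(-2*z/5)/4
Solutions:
 v(z) = C1 + 25*exp(-2*z/5)/8


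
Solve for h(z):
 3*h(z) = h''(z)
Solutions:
 h(z) = C1*exp(-sqrt(3)*z) + C2*exp(sqrt(3)*z)


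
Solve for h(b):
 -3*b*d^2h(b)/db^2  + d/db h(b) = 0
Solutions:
 h(b) = C1 + C2*b^(4/3)


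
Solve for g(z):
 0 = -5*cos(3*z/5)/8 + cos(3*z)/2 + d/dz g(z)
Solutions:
 g(z) = C1 + 25*sin(3*z/5)/24 - sin(3*z)/6


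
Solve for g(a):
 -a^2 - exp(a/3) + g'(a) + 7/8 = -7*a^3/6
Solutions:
 g(a) = C1 - 7*a^4/24 + a^3/3 - 7*a/8 + 3*exp(a/3)


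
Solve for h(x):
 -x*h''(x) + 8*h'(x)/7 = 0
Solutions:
 h(x) = C1 + C2*x^(15/7)


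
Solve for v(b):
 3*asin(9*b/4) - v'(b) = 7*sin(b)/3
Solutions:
 v(b) = C1 + 3*b*asin(9*b/4) + sqrt(16 - 81*b^2)/3 + 7*cos(b)/3


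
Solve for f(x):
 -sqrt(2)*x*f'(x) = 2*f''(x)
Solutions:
 f(x) = C1 + C2*erf(2^(1/4)*x/2)


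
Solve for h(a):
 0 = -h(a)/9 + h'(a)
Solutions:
 h(a) = C1*exp(a/9)


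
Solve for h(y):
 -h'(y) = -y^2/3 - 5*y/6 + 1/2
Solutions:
 h(y) = C1 + y^3/9 + 5*y^2/12 - y/2


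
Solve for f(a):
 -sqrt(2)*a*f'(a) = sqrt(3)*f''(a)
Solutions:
 f(a) = C1 + C2*erf(6^(3/4)*a/6)


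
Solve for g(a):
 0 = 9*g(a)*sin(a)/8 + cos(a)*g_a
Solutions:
 g(a) = C1*cos(a)^(9/8)


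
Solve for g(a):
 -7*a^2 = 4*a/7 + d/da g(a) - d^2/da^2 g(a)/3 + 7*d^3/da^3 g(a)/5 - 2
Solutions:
 g(a) = C1 - 7*a^3/3 - 55*a^2/21 + 6254*a/315 + (C2*sin(sqrt(1235)*a/42) + C3*cos(sqrt(1235)*a/42))*exp(5*a/42)


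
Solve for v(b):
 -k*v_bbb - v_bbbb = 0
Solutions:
 v(b) = C1 + C2*b + C3*b^2 + C4*exp(-b*k)


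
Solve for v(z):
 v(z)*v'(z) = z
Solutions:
 v(z) = -sqrt(C1 + z^2)
 v(z) = sqrt(C1 + z^2)


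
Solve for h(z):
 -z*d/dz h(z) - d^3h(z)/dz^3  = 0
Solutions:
 h(z) = C1 + Integral(C2*airyai(-z) + C3*airybi(-z), z)


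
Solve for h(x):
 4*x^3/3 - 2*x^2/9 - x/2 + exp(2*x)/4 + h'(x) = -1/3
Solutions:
 h(x) = C1 - x^4/3 + 2*x^3/27 + x^2/4 - x/3 - exp(2*x)/8


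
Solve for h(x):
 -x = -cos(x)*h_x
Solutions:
 h(x) = C1 + Integral(x/cos(x), x)


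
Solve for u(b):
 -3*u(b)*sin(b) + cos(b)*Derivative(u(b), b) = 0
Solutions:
 u(b) = C1/cos(b)^3


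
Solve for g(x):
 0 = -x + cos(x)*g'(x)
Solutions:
 g(x) = C1 + Integral(x/cos(x), x)


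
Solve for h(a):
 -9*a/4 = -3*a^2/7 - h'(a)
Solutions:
 h(a) = C1 - a^3/7 + 9*a^2/8


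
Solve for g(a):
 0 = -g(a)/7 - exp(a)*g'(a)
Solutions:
 g(a) = C1*exp(exp(-a)/7)


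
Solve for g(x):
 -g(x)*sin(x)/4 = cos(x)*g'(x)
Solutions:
 g(x) = C1*cos(x)^(1/4)


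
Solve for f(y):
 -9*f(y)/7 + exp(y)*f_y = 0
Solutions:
 f(y) = C1*exp(-9*exp(-y)/7)


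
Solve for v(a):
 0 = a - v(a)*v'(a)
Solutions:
 v(a) = -sqrt(C1 + a^2)
 v(a) = sqrt(C1 + a^2)


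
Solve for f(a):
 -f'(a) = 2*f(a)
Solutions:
 f(a) = C1*exp(-2*a)


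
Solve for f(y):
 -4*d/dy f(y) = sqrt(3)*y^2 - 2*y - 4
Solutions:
 f(y) = C1 - sqrt(3)*y^3/12 + y^2/4 + y


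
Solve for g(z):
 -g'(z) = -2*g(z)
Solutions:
 g(z) = C1*exp(2*z)


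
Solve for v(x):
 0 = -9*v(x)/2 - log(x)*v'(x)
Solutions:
 v(x) = C1*exp(-9*li(x)/2)


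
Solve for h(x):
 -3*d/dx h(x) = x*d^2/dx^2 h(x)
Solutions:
 h(x) = C1 + C2/x^2


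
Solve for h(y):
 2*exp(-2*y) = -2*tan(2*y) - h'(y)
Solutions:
 h(y) = C1 - log(tan(2*y)^2 + 1)/2 + exp(-2*y)


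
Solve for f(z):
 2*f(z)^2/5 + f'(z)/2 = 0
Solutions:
 f(z) = 5/(C1 + 4*z)


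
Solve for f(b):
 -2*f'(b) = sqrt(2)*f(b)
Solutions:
 f(b) = C1*exp(-sqrt(2)*b/2)


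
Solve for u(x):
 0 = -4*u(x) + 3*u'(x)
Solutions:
 u(x) = C1*exp(4*x/3)


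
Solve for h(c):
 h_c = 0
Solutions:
 h(c) = C1


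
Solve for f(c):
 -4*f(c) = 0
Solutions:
 f(c) = 0


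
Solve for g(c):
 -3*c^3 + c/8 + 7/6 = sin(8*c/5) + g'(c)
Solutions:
 g(c) = C1 - 3*c^4/4 + c^2/16 + 7*c/6 + 5*cos(8*c/5)/8


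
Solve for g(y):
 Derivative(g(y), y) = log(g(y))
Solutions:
 li(g(y)) = C1 + y


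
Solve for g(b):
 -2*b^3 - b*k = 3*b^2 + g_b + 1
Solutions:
 g(b) = C1 - b^4/2 - b^3 - b^2*k/2 - b


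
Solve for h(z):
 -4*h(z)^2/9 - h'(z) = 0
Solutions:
 h(z) = 9/(C1 + 4*z)


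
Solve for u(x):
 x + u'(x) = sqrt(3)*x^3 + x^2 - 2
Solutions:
 u(x) = C1 + sqrt(3)*x^4/4 + x^3/3 - x^2/2 - 2*x


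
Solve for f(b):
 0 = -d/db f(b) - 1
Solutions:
 f(b) = C1 - b


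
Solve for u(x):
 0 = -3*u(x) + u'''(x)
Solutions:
 u(x) = C3*exp(3^(1/3)*x) + (C1*sin(3^(5/6)*x/2) + C2*cos(3^(5/6)*x/2))*exp(-3^(1/3)*x/2)


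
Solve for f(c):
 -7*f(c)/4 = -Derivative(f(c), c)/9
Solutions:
 f(c) = C1*exp(63*c/4)


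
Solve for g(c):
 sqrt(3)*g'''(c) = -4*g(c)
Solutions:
 g(c) = C3*exp(-2^(2/3)*3^(5/6)*c/3) + (C1*sin(2^(2/3)*3^(1/3)*c/2) + C2*cos(2^(2/3)*3^(1/3)*c/2))*exp(2^(2/3)*3^(5/6)*c/6)


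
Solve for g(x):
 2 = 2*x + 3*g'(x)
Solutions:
 g(x) = C1 - x^2/3 + 2*x/3


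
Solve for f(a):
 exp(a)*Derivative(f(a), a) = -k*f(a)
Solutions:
 f(a) = C1*exp(k*exp(-a))


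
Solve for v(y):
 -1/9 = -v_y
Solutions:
 v(y) = C1 + y/9


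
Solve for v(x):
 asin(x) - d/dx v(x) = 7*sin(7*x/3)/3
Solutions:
 v(x) = C1 + x*asin(x) + sqrt(1 - x^2) + cos(7*x/3)


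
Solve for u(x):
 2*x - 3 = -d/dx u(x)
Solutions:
 u(x) = C1 - x^2 + 3*x


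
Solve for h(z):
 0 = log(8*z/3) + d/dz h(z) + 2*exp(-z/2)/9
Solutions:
 h(z) = C1 - z*log(z) + z*(-3*log(2) + 1 + log(3)) + 4*exp(-z/2)/9


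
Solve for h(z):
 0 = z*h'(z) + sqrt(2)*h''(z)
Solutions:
 h(z) = C1 + C2*erf(2^(1/4)*z/2)


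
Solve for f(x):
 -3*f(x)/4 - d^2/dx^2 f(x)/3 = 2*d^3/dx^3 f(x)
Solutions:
 f(x) = C1*exp(x*(-4 + 2*2^(1/3)/(27*sqrt(6573) + 2189)^(1/3) + 2^(2/3)*(27*sqrt(6573) + 2189)^(1/3))/72)*sin(2^(1/3)*sqrt(3)*x*(-2^(1/3)*(27*sqrt(6573) + 2189)^(1/3) + 2/(27*sqrt(6573) + 2189)^(1/3))/72) + C2*exp(x*(-4 + 2*2^(1/3)/(27*sqrt(6573) + 2189)^(1/3) + 2^(2/3)*(27*sqrt(6573) + 2189)^(1/3))/72)*cos(2^(1/3)*sqrt(3)*x*(-2^(1/3)*(27*sqrt(6573) + 2189)^(1/3) + 2/(27*sqrt(6573) + 2189)^(1/3))/72) + C3*exp(-x*(2*2^(1/3)/(27*sqrt(6573) + 2189)^(1/3) + 2 + 2^(2/3)*(27*sqrt(6573) + 2189)^(1/3))/36)


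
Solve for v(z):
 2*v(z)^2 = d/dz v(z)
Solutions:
 v(z) = -1/(C1 + 2*z)


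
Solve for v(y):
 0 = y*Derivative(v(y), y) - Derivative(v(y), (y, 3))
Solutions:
 v(y) = C1 + Integral(C2*airyai(y) + C3*airybi(y), y)


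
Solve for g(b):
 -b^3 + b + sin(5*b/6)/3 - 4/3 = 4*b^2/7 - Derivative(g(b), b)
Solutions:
 g(b) = C1 + b^4/4 + 4*b^3/21 - b^2/2 + 4*b/3 + 2*cos(5*b/6)/5


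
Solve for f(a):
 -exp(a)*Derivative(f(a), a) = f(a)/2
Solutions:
 f(a) = C1*exp(exp(-a)/2)


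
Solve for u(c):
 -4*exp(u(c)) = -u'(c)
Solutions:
 u(c) = log(-1/(C1 + 4*c))


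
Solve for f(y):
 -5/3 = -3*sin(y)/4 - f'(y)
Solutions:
 f(y) = C1 + 5*y/3 + 3*cos(y)/4


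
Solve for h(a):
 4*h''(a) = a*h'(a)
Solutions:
 h(a) = C1 + C2*erfi(sqrt(2)*a/4)


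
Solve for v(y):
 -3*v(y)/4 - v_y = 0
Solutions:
 v(y) = C1*exp(-3*y/4)


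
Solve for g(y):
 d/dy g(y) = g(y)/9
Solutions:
 g(y) = C1*exp(y/9)


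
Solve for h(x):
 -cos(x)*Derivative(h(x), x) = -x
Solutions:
 h(x) = C1 + Integral(x/cos(x), x)


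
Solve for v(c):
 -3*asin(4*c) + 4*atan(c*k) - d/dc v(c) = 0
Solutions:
 v(c) = C1 - 3*c*asin(4*c) - 3*sqrt(1 - 16*c^2)/4 + 4*Piecewise((c*atan(c*k) - log(c^2*k^2 + 1)/(2*k), Ne(k, 0)), (0, True))


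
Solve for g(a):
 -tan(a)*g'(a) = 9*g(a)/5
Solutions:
 g(a) = C1/sin(a)^(9/5)


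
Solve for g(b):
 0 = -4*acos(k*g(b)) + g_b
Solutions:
 Integral(1/acos(_y*k), (_y, g(b))) = C1 + 4*b


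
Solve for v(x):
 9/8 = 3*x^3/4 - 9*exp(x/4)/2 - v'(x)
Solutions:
 v(x) = C1 + 3*x^4/16 - 9*x/8 - 18*exp(x/4)


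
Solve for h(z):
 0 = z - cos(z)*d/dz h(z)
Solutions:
 h(z) = C1 + Integral(z/cos(z), z)


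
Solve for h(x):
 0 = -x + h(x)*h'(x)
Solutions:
 h(x) = -sqrt(C1 + x^2)
 h(x) = sqrt(C1 + x^2)


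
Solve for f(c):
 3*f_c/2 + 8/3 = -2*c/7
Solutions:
 f(c) = C1 - 2*c^2/21 - 16*c/9


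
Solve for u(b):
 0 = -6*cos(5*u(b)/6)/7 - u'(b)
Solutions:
 6*b/7 - 3*log(sin(5*u(b)/6) - 1)/5 + 3*log(sin(5*u(b)/6) + 1)/5 = C1


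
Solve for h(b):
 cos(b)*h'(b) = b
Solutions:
 h(b) = C1 + Integral(b/cos(b), b)


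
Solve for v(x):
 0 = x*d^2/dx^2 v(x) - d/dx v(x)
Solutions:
 v(x) = C1 + C2*x^2


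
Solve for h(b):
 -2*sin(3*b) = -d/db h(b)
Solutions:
 h(b) = C1 - 2*cos(3*b)/3


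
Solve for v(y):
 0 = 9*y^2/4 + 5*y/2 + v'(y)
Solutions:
 v(y) = C1 - 3*y^3/4 - 5*y^2/4


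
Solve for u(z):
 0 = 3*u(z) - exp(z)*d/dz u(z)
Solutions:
 u(z) = C1*exp(-3*exp(-z))


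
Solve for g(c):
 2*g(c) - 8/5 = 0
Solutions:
 g(c) = 4/5


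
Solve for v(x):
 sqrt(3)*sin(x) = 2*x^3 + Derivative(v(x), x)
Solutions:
 v(x) = C1 - x^4/2 - sqrt(3)*cos(x)


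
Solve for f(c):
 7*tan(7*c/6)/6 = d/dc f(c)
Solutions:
 f(c) = C1 - log(cos(7*c/6))


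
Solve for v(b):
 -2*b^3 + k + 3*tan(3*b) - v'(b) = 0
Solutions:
 v(b) = C1 - b^4/2 + b*k - log(cos(3*b))


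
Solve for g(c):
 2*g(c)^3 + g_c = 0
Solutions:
 g(c) = -sqrt(2)*sqrt(-1/(C1 - 2*c))/2
 g(c) = sqrt(2)*sqrt(-1/(C1 - 2*c))/2


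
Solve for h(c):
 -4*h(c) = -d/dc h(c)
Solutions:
 h(c) = C1*exp(4*c)


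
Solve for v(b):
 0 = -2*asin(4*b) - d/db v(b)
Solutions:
 v(b) = C1 - 2*b*asin(4*b) - sqrt(1 - 16*b^2)/2


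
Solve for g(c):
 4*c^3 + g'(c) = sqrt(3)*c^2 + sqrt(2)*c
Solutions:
 g(c) = C1 - c^4 + sqrt(3)*c^3/3 + sqrt(2)*c^2/2


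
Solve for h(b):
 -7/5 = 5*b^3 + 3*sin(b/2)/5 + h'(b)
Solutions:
 h(b) = C1 - 5*b^4/4 - 7*b/5 + 6*cos(b/2)/5


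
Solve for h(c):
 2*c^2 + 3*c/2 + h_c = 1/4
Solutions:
 h(c) = C1 - 2*c^3/3 - 3*c^2/4 + c/4


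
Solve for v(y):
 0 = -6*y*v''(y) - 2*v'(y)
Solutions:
 v(y) = C1 + C2*y^(2/3)


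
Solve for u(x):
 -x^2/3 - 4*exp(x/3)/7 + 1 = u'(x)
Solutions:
 u(x) = C1 - x^3/9 + x - 12*exp(x/3)/7


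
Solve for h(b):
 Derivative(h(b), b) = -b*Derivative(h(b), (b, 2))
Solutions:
 h(b) = C1 + C2*log(b)


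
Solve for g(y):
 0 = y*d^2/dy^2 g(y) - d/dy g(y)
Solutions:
 g(y) = C1 + C2*y^2


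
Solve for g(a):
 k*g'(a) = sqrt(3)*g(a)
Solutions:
 g(a) = C1*exp(sqrt(3)*a/k)


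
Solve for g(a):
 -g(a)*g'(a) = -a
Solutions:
 g(a) = -sqrt(C1 + a^2)
 g(a) = sqrt(C1 + a^2)


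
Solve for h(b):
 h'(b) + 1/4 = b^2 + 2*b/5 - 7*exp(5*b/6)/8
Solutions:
 h(b) = C1 + b^3/3 + b^2/5 - b/4 - 21*exp(5*b/6)/20


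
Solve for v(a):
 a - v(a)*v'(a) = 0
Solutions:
 v(a) = -sqrt(C1 + a^2)
 v(a) = sqrt(C1 + a^2)


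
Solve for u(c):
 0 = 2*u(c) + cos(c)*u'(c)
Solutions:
 u(c) = C1*(sin(c) - 1)/(sin(c) + 1)


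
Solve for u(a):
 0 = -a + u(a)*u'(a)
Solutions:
 u(a) = -sqrt(C1 + a^2)
 u(a) = sqrt(C1 + a^2)


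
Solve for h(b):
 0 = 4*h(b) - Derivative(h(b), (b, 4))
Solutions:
 h(b) = C1*exp(-sqrt(2)*b) + C2*exp(sqrt(2)*b) + C3*sin(sqrt(2)*b) + C4*cos(sqrt(2)*b)


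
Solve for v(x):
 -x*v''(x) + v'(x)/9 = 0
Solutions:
 v(x) = C1 + C2*x^(10/9)


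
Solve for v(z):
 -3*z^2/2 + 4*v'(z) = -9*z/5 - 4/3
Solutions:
 v(z) = C1 + z^3/8 - 9*z^2/40 - z/3


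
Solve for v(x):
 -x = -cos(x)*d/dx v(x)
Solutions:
 v(x) = C1 + Integral(x/cos(x), x)


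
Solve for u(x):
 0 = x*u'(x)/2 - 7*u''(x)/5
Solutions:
 u(x) = C1 + C2*erfi(sqrt(35)*x/14)


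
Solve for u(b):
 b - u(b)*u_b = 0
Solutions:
 u(b) = -sqrt(C1 + b^2)
 u(b) = sqrt(C1 + b^2)


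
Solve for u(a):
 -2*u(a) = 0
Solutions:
 u(a) = 0


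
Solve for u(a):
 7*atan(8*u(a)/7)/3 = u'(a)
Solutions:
 Integral(1/atan(8*_y/7), (_y, u(a))) = C1 + 7*a/3


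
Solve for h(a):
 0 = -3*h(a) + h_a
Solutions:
 h(a) = C1*exp(3*a)


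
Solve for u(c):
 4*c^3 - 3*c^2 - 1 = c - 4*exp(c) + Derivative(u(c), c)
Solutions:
 u(c) = C1 + c^4 - c^3 - c^2/2 - c + 4*exp(c)


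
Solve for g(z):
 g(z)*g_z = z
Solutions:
 g(z) = -sqrt(C1 + z^2)
 g(z) = sqrt(C1 + z^2)


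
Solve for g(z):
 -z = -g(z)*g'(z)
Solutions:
 g(z) = -sqrt(C1 + z^2)
 g(z) = sqrt(C1 + z^2)


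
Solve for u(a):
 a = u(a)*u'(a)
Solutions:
 u(a) = -sqrt(C1 + a^2)
 u(a) = sqrt(C1 + a^2)


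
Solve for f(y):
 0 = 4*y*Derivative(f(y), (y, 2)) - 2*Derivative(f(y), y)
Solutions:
 f(y) = C1 + C2*y^(3/2)


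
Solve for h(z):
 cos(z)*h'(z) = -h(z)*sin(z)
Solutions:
 h(z) = C1*cos(z)


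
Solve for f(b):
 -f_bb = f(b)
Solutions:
 f(b) = C1*sin(b) + C2*cos(b)


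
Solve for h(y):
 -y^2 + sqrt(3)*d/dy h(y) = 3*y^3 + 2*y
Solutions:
 h(y) = C1 + sqrt(3)*y^4/4 + sqrt(3)*y^3/9 + sqrt(3)*y^2/3


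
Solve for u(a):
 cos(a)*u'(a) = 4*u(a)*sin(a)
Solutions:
 u(a) = C1/cos(a)^4


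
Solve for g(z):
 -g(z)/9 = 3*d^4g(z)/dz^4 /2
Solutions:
 g(z) = (C1*sin(2^(3/4)*3^(1/4)*z/6) + C2*cos(2^(3/4)*3^(1/4)*z/6))*exp(-2^(3/4)*3^(1/4)*z/6) + (C3*sin(2^(3/4)*3^(1/4)*z/6) + C4*cos(2^(3/4)*3^(1/4)*z/6))*exp(2^(3/4)*3^(1/4)*z/6)


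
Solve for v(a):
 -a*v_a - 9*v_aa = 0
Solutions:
 v(a) = C1 + C2*erf(sqrt(2)*a/6)


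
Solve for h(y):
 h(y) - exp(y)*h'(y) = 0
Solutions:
 h(y) = C1*exp(-exp(-y))


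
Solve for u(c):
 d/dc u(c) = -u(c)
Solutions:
 u(c) = C1*exp(-c)


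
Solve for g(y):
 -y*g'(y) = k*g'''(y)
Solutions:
 g(y) = C1 + Integral(C2*airyai(y*(-1/k)^(1/3)) + C3*airybi(y*(-1/k)^(1/3)), y)


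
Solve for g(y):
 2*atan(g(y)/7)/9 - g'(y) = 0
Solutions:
 Integral(1/atan(_y/7), (_y, g(y))) = C1 + 2*y/9


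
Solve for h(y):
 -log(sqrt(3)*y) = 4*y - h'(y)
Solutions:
 h(y) = C1 + 2*y^2 + y*log(y) - y + y*log(3)/2


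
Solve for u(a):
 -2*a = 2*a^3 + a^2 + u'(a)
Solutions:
 u(a) = C1 - a^4/2 - a^3/3 - a^2


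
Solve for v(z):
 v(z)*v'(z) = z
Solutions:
 v(z) = -sqrt(C1 + z^2)
 v(z) = sqrt(C1 + z^2)


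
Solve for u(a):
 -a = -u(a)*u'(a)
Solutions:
 u(a) = -sqrt(C1 + a^2)
 u(a) = sqrt(C1 + a^2)


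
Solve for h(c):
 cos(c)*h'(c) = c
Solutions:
 h(c) = C1 + Integral(c/cos(c), c)


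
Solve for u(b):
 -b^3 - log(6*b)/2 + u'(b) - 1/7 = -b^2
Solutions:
 u(b) = C1 + b^4/4 - b^3/3 + b*log(b)/2 - 5*b/14 + b*log(6)/2


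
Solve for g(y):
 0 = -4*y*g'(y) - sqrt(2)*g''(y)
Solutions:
 g(y) = C1 + C2*erf(2^(1/4)*y)


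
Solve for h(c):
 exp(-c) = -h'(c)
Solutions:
 h(c) = C1 + exp(-c)


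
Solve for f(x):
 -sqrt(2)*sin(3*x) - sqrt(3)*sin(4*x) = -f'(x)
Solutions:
 f(x) = C1 - sqrt(2)*cos(3*x)/3 - sqrt(3)*cos(4*x)/4


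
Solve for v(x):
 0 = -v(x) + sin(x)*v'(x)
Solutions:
 v(x) = C1*sqrt(cos(x) - 1)/sqrt(cos(x) + 1)


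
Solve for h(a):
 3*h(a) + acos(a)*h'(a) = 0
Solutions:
 h(a) = C1*exp(-3*Integral(1/acos(a), a))


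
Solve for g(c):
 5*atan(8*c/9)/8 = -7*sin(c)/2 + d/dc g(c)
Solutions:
 g(c) = C1 + 5*c*atan(8*c/9)/8 - 45*log(64*c^2 + 81)/128 - 7*cos(c)/2


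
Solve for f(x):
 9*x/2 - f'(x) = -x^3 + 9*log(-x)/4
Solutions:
 f(x) = C1 + x^4/4 + 9*x^2/4 - 9*x*log(-x)/4 + 9*x/4


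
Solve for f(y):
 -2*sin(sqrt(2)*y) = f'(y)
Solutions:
 f(y) = C1 + sqrt(2)*cos(sqrt(2)*y)


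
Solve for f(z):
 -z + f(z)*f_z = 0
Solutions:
 f(z) = -sqrt(C1 + z^2)
 f(z) = sqrt(C1 + z^2)


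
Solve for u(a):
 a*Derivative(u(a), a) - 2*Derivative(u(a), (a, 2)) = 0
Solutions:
 u(a) = C1 + C2*erfi(a/2)


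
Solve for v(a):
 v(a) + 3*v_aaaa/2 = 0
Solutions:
 v(a) = (C1*sin(6^(3/4)*a/6) + C2*cos(6^(3/4)*a/6))*exp(-6^(3/4)*a/6) + (C3*sin(6^(3/4)*a/6) + C4*cos(6^(3/4)*a/6))*exp(6^(3/4)*a/6)


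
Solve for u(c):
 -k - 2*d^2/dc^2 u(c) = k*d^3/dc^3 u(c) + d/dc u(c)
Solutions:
 u(c) = C1 + C2*exp(c*(sqrt(1 - k) - 1)/k) + C3*exp(-c*(sqrt(1 - k) + 1)/k) - c*k


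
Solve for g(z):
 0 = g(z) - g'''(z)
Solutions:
 g(z) = C3*exp(z) + (C1*sin(sqrt(3)*z/2) + C2*cos(sqrt(3)*z/2))*exp(-z/2)


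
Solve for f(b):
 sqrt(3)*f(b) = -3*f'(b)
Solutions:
 f(b) = C1*exp(-sqrt(3)*b/3)


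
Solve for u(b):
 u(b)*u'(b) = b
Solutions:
 u(b) = -sqrt(C1 + b^2)
 u(b) = sqrt(C1 + b^2)


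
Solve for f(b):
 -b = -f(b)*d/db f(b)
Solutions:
 f(b) = -sqrt(C1 + b^2)
 f(b) = sqrt(C1 + b^2)


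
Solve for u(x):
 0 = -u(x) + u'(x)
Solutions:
 u(x) = C1*exp(x)


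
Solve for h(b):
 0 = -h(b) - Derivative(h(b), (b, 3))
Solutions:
 h(b) = C3*exp(-b) + (C1*sin(sqrt(3)*b/2) + C2*cos(sqrt(3)*b/2))*exp(b/2)


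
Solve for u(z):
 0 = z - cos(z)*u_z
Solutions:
 u(z) = C1 + Integral(z/cos(z), z)


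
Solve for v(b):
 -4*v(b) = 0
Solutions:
 v(b) = 0


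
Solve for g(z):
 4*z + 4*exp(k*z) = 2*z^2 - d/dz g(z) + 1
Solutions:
 g(z) = C1 + 2*z^3/3 - 2*z^2 + z - 4*exp(k*z)/k


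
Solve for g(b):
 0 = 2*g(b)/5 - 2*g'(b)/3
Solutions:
 g(b) = C1*exp(3*b/5)


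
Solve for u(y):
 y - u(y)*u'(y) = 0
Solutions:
 u(y) = -sqrt(C1 + y^2)
 u(y) = sqrt(C1 + y^2)


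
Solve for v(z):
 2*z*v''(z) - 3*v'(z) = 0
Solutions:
 v(z) = C1 + C2*z^(5/2)


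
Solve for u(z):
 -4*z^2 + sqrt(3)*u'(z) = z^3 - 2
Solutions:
 u(z) = C1 + sqrt(3)*z^4/12 + 4*sqrt(3)*z^3/9 - 2*sqrt(3)*z/3


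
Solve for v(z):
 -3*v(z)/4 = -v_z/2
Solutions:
 v(z) = C1*exp(3*z/2)


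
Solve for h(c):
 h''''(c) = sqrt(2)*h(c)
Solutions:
 h(c) = C1*exp(-2^(1/8)*c) + C2*exp(2^(1/8)*c) + C3*sin(2^(1/8)*c) + C4*cos(2^(1/8)*c)


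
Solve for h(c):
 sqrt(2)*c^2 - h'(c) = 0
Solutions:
 h(c) = C1 + sqrt(2)*c^3/3


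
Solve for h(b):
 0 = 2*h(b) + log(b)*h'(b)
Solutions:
 h(b) = C1*exp(-2*li(b))


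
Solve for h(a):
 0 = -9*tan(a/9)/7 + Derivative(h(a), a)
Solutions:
 h(a) = C1 - 81*log(cos(a/9))/7


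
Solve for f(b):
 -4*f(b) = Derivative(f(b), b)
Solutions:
 f(b) = C1*exp(-4*b)


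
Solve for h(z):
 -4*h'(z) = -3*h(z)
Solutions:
 h(z) = C1*exp(3*z/4)


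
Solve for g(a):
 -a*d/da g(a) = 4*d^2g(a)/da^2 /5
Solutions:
 g(a) = C1 + C2*erf(sqrt(10)*a/4)


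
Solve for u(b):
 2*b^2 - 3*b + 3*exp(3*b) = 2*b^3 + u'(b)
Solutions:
 u(b) = C1 - b^4/2 + 2*b^3/3 - 3*b^2/2 + exp(3*b)


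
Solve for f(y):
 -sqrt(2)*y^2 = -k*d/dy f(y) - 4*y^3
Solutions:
 f(y) = C1 - y^4/k + sqrt(2)*y^3/(3*k)


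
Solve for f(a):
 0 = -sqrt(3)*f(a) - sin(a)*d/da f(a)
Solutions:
 f(a) = C1*(cos(a) + 1)^(sqrt(3)/2)/(cos(a) - 1)^(sqrt(3)/2)


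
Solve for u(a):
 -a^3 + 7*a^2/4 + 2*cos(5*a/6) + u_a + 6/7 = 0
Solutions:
 u(a) = C1 + a^4/4 - 7*a^3/12 - 6*a/7 - 12*sin(5*a/6)/5


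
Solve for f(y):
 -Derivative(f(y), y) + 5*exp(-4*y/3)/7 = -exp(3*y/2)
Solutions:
 f(y) = C1 + 2*exp(3*y/2)/3 - 15*exp(-4*y/3)/28


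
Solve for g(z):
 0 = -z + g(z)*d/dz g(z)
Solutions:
 g(z) = -sqrt(C1 + z^2)
 g(z) = sqrt(C1 + z^2)


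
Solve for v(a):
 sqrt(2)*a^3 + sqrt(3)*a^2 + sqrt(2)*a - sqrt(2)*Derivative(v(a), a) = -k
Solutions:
 v(a) = C1 + a^4/4 + sqrt(6)*a^3/6 + a^2/2 + sqrt(2)*a*k/2


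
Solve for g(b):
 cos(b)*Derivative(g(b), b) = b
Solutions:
 g(b) = C1 + Integral(b/cos(b), b)


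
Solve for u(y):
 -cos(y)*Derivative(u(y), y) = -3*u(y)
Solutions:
 u(y) = C1*(sin(y) + 1)^(3/2)/(sin(y) - 1)^(3/2)


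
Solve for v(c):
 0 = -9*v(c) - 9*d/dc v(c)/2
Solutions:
 v(c) = C1*exp(-2*c)


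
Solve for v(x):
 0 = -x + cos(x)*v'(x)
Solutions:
 v(x) = C1 + Integral(x/cos(x), x)


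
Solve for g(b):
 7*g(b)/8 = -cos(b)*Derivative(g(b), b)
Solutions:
 g(b) = C1*(sin(b) - 1)^(7/16)/(sin(b) + 1)^(7/16)


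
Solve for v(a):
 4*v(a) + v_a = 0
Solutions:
 v(a) = C1*exp(-4*a)


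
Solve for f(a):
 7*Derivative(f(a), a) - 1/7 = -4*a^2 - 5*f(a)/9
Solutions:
 f(a) = C1*exp(-5*a/63) - 36*a^2/5 + 4536*a/25 - 2000151/875


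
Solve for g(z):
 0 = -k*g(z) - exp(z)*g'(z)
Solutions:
 g(z) = C1*exp(k*exp(-z))


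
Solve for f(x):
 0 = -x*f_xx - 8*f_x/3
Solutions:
 f(x) = C1 + C2/x^(5/3)


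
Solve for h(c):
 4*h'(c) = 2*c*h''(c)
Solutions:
 h(c) = C1 + C2*c^3


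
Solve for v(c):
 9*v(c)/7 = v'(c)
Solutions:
 v(c) = C1*exp(9*c/7)


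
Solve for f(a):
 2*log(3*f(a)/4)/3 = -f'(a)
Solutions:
 -3*Integral(1/(-log(_y) - log(3) + 2*log(2)), (_y, f(a)))/2 = C1 - a


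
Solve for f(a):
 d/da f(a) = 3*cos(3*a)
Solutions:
 f(a) = C1 + sin(3*a)


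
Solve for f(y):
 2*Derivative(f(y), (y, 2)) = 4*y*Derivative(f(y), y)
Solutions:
 f(y) = C1 + C2*erfi(y)


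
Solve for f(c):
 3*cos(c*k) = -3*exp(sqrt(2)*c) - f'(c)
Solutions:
 f(c) = C1 - 3*sqrt(2)*exp(sqrt(2)*c)/2 - 3*sin(c*k)/k


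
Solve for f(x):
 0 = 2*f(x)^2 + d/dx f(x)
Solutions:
 f(x) = 1/(C1 + 2*x)


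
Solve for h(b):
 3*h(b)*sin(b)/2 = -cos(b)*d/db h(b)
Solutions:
 h(b) = C1*cos(b)^(3/2)


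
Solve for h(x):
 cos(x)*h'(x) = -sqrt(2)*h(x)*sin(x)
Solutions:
 h(x) = C1*cos(x)^(sqrt(2))


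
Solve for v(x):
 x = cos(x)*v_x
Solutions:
 v(x) = C1 + Integral(x/cos(x), x)


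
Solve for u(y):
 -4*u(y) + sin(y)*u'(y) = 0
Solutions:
 u(y) = C1*(cos(y)^2 - 2*cos(y) + 1)/(cos(y)^2 + 2*cos(y) + 1)


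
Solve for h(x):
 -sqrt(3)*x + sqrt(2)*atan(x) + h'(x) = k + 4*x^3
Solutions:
 h(x) = C1 + k*x + x^4 + sqrt(3)*x^2/2 - sqrt(2)*(x*atan(x) - log(x^2 + 1)/2)


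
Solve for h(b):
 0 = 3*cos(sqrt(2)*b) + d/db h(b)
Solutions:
 h(b) = C1 - 3*sqrt(2)*sin(sqrt(2)*b)/2


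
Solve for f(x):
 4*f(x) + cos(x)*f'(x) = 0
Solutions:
 f(x) = C1*(sin(x)^2 - 2*sin(x) + 1)/(sin(x)^2 + 2*sin(x) + 1)


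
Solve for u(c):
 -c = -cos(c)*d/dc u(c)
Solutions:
 u(c) = C1 + Integral(c/cos(c), c)


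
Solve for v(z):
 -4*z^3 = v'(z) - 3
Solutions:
 v(z) = C1 - z^4 + 3*z


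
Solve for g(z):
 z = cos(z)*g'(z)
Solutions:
 g(z) = C1 + Integral(z/cos(z), z)


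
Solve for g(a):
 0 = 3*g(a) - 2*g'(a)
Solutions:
 g(a) = C1*exp(3*a/2)


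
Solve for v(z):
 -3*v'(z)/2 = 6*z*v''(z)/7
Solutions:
 v(z) = C1 + C2/z^(3/4)


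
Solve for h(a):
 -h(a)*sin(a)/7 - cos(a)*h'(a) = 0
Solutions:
 h(a) = C1*cos(a)^(1/7)


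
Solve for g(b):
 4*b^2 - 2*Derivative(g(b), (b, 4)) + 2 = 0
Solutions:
 g(b) = C1 + C2*b + C3*b^2 + C4*b^3 + b^6/180 + b^4/24


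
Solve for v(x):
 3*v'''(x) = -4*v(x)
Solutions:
 v(x) = C3*exp(-6^(2/3)*x/3) + (C1*sin(2^(2/3)*3^(1/6)*x/2) + C2*cos(2^(2/3)*3^(1/6)*x/2))*exp(6^(2/3)*x/6)


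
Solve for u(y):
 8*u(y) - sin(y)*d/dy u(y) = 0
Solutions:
 u(y) = C1*(cos(y)^4 - 4*cos(y)^3 + 6*cos(y)^2 - 4*cos(y) + 1)/(cos(y)^4 + 4*cos(y)^3 + 6*cos(y)^2 + 4*cos(y) + 1)


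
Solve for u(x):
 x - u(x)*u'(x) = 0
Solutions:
 u(x) = -sqrt(C1 + x^2)
 u(x) = sqrt(C1 + x^2)


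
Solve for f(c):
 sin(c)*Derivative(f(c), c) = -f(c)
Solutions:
 f(c) = C1*sqrt(cos(c) + 1)/sqrt(cos(c) - 1)


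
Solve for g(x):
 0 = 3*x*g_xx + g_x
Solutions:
 g(x) = C1 + C2*x^(2/3)


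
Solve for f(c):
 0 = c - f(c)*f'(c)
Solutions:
 f(c) = -sqrt(C1 + c^2)
 f(c) = sqrt(C1 + c^2)


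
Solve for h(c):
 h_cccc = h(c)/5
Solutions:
 h(c) = C1*exp(-5^(3/4)*c/5) + C2*exp(5^(3/4)*c/5) + C3*sin(5^(3/4)*c/5) + C4*cos(5^(3/4)*c/5)


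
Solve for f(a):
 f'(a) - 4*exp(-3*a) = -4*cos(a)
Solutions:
 f(a) = C1 - 4*sin(a) - 4*exp(-3*a)/3


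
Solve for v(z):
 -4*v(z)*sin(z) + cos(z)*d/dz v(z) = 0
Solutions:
 v(z) = C1/cos(z)^4


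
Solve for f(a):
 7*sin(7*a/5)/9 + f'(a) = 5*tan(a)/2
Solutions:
 f(a) = C1 - 5*log(cos(a))/2 + 5*cos(7*a/5)/9


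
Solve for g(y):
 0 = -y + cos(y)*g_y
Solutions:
 g(y) = C1 + Integral(y/cos(y), y)


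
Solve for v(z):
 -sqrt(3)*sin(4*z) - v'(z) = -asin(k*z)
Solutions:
 v(z) = C1 + Piecewise((z*asin(k*z) + sqrt(-k^2*z^2 + 1)/k, Ne(k, 0)), (0, True)) + sqrt(3)*cos(4*z)/4


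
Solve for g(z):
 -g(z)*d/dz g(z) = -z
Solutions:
 g(z) = -sqrt(C1 + z^2)
 g(z) = sqrt(C1 + z^2)


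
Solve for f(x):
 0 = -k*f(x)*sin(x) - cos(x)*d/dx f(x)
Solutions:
 f(x) = C1*exp(k*log(cos(x)))


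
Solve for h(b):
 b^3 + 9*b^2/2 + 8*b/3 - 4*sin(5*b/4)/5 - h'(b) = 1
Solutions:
 h(b) = C1 + b^4/4 + 3*b^3/2 + 4*b^2/3 - b + 16*cos(5*b/4)/25


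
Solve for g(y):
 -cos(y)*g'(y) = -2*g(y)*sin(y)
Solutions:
 g(y) = C1/cos(y)^2


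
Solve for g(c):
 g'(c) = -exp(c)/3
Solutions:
 g(c) = C1 - exp(c)/3


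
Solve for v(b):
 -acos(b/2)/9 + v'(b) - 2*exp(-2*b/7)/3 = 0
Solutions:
 v(b) = C1 + b*acos(b/2)/9 - sqrt(4 - b^2)/9 - 7*exp(-2*b/7)/3


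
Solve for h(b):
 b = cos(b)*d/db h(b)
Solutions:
 h(b) = C1 + Integral(b/cos(b), b)


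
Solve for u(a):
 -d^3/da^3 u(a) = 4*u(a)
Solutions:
 u(a) = C3*exp(-2^(2/3)*a) + (C1*sin(2^(2/3)*sqrt(3)*a/2) + C2*cos(2^(2/3)*sqrt(3)*a/2))*exp(2^(2/3)*a/2)


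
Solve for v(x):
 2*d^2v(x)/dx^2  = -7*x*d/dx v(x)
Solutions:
 v(x) = C1 + C2*erf(sqrt(7)*x/2)


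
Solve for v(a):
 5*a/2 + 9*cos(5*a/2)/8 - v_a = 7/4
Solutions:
 v(a) = C1 + 5*a^2/4 - 7*a/4 + 9*sin(5*a/2)/20


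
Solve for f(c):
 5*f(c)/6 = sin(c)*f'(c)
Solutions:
 f(c) = C1*(cos(c) - 1)^(5/12)/(cos(c) + 1)^(5/12)


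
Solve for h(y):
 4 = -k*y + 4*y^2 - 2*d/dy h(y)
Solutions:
 h(y) = C1 - k*y^2/4 + 2*y^3/3 - 2*y


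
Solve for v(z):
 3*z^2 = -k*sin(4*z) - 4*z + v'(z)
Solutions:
 v(z) = C1 - k*cos(4*z)/4 + z^3 + 2*z^2


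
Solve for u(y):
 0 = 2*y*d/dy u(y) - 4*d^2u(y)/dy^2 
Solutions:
 u(y) = C1 + C2*erfi(y/2)


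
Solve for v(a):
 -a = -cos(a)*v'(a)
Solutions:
 v(a) = C1 + Integral(a/cos(a), a)


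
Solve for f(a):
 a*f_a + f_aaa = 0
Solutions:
 f(a) = C1 + Integral(C2*airyai(-a) + C3*airybi(-a), a)


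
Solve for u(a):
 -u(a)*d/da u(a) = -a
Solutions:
 u(a) = -sqrt(C1 + a^2)
 u(a) = sqrt(C1 + a^2)


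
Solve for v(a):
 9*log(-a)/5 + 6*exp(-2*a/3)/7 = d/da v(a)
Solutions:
 v(a) = C1 + 9*a*log(-a)/5 - 9*a/5 - 9*exp(-2*a/3)/7


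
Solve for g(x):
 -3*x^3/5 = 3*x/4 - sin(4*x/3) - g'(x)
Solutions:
 g(x) = C1 + 3*x^4/20 + 3*x^2/8 + 3*cos(4*x/3)/4


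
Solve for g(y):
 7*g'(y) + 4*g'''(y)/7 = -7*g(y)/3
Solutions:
 g(y) = C1*exp(y*(-7*63^(1/3)/(3 + 2*sqrt(39))^(1/3) + 147^(1/3)*(3 + 2*sqrt(39))^(1/3))/12)*sin(3^(1/6)*7^(1/3)*y*(21/(3 + 2*sqrt(39))^(1/3) + 3^(2/3)*7^(1/3)*(3 + 2*sqrt(39))^(1/3))/12) + C2*exp(y*(-7*63^(1/3)/(3 + 2*sqrt(39))^(1/3) + 147^(1/3)*(3 + 2*sqrt(39))^(1/3))/12)*cos(3^(1/6)*7^(1/3)*y*(21/(3 + 2*sqrt(39))^(1/3) + 3^(2/3)*7^(1/3)*(3 + 2*sqrt(39))^(1/3))/12) + C3*exp(-y*(-7*63^(1/3)/(3 + 2*sqrt(39))^(1/3) + 147^(1/3)*(3 + 2*sqrt(39))^(1/3))/6)


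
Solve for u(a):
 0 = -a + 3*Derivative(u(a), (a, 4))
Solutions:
 u(a) = C1 + C2*a + C3*a^2 + C4*a^3 + a^5/360


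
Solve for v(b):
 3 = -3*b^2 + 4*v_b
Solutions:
 v(b) = C1 + b^3/4 + 3*b/4


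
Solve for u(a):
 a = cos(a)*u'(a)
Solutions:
 u(a) = C1 + Integral(a/cos(a), a)


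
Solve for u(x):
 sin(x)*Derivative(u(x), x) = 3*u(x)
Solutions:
 u(x) = C1*(cos(x) - 1)^(3/2)/(cos(x) + 1)^(3/2)


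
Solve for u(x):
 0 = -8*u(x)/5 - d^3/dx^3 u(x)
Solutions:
 u(x) = C3*exp(-2*5^(2/3)*x/5) + (C1*sin(sqrt(3)*5^(2/3)*x/5) + C2*cos(sqrt(3)*5^(2/3)*x/5))*exp(5^(2/3)*x/5)


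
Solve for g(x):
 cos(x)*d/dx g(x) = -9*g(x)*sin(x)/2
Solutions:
 g(x) = C1*cos(x)^(9/2)


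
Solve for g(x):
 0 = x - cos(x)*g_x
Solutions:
 g(x) = C1 + Integral(x/cos(x), x)


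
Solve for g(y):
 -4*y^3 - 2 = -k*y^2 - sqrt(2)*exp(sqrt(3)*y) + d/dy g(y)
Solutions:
 g(y) = C1 + k*y^3/3 - y^4 - 2*y + sqrt(6)*exp(sqrt(3)*y)/3


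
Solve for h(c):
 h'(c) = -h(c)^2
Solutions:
 h(c) = 1/(C1 + c)


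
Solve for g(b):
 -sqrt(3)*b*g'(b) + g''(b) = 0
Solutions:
 g(b) = C1 + C2*erfi(sqrt(2)*3^(1/4)*b/2)


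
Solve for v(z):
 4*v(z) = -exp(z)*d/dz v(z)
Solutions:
 v(z) = C1*exp(4*exp(-z))


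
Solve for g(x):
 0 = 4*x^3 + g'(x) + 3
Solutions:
 g(x) = C1 - x^4 - 3*x
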